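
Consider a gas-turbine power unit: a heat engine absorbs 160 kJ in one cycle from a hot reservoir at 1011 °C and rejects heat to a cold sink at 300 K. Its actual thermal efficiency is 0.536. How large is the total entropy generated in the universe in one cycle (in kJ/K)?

T_H = 1011 °C → 1011 + 273.15 = 1284.15 K.
W = η·Q_H = 0.536 × 160 = 85.76 kJ, so Q_C = Q_H − W = 74.24 kJ.
Reservoir entropy changes: ΔS_H = −Q_H/T_H = −160/1284.15 = -0.1246 kJ/K and ΔS_C = +Q_C/T_C = 74.24/300.00 = 0.2475 kJ/K.
ΔS_univ = −Q_H/T_H + Q_C/T_C = 0.1229 kJ/K (> 0, since η = 0.536 < η_Carnot = 0.766).

ΔS_univ ≈ 0.1229 kJ/K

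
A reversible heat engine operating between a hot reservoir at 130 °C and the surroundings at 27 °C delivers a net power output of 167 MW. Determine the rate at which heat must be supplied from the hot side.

Q̇_H ≈ 654 MW

T_H = 130 °C → 130 + 273.15 = 403.15 K.
T_C = 27 °C → 27 + 273.15 = 300.15 K.
For a reversible engine, η = 1 − T_C/T_H = 1 − 300.15/403.15 = 0.2555.
Q_H = W/η = 167/0.2555 = 654 MW.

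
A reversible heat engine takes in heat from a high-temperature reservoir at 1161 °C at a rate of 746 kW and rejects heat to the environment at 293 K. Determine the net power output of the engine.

Ẇ ≈ 594 kW

T_H = 1161 °C → 1161 + 273.15 = 1434.15 K.
Since the cycle is reversible, η = 1 − T_C/T_H = 1 − 293.00/1434.15 = 0.7957.
W = η·Q_H = 0.7957 × 746 = 594 kW.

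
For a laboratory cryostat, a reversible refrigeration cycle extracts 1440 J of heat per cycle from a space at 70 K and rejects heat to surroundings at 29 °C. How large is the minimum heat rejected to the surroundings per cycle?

T_H = 29 °C → 29 + 273.15 = 302.15 K.
For a reversible cycle Q_H/Q_C = T_H/T_C, so Q_H = Q_C·T_H/T_C = 1440 × 302.15/70.00 = 6220 J.

Q_H ≈ 6220 J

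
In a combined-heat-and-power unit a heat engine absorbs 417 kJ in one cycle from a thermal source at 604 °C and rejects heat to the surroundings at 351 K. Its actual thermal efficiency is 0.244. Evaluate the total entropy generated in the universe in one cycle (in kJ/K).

T_H = 604 °C → 604 + 273.15 = 877.15 K.
W = η·Q_H = 0.244 × 417 = 101.7 kJ, so Q_C = Q_H − W = 315.3 kJ.
Entropy balance on the reservoirs: −Q_H/T_H = -0.4754 kJ/K, +Q_C/T_C = 0.8982 kJ/K.
ΔS_univ = −Q_H/T_H + Q_C/T_C = 0.423 kJ/K (> 0, since η = 0.244 < η_Carnot = 0.600).

ΔS_univ ≈ 0.423 kJ/K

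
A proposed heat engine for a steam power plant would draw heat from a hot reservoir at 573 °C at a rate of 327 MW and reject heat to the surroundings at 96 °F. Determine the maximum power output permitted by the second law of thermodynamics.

Ẇ_max ≈ 208 MW

T_H = 573 °C → 573 + 273.15 = 846.15 K.
T_C = 96 °F → (96 − 32) × 5/9 = 35.56 °C = 308.71 K.
By the Carnot theorem, η_max = 1 − T_C/T_H = 1 − 308.71/846.15 = 0.6352.
W_max = η_max · Q_H = 0.6352 × 327 = 208 MW.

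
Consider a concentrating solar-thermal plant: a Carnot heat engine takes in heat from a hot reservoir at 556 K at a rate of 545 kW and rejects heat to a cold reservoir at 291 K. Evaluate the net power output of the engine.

For a reversible engine, η = 1 − T_C/T_H = 1 − 291.00/556.00 = 0.4766.
W = η·Q_H = 0.4766 × 545 = 260 kW.

Ẇ ≈ 260 kW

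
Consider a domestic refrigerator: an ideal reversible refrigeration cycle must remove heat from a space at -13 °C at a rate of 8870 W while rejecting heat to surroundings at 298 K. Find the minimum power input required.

T_C = -13 °C → -13 + 273.15 = 260.15 K.
COP_R = T_C/(T_H − T_C) = 260.15/37.85 = 6.8732.
W = Q_C/COP_R = 8870/6.8732 = 1290 W.

Ẇ_in ≈ 1290 W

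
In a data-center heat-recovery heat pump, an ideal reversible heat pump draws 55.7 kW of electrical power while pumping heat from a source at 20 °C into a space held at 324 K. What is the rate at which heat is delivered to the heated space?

Q̇_H ≈ 585 kW

T_C = 20 °C → 20 + 273.15 = 293.15 K.
For a reversible heat pump, COP_HP = T_H/(T_H − T_C) = 324.00/30.85 = 10.5024.
Q_H = COP_HP · W = 10.5024 × 55.7 = 585 kW.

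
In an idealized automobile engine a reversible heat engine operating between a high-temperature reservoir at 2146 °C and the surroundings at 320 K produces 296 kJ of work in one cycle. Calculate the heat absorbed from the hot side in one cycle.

T_H = 2146 °C → 2146 + 273.15 = 2419.15 K.
Carnot efficiency: η = 1 − T_C/T_H = 1 − 320.00/2419.15 = 0.8677.
Q_H = W/η = 296/0.8677 = 341 kJ.

Q_H ≈ 341 kJ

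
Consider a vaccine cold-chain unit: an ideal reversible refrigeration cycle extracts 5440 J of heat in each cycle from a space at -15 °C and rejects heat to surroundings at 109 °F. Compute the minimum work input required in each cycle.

W_in ≈ 1218 J

T_H = 109 °F → (109 − 32) × 5/9 = 42.78 °C = 315.93 K.
T_C = -15 °C → -15 + 273.15 = 258.15 K.
Carnot COP: COP_R = T_C/(T_H − T_C) = 258.15/57.78 = 4.4680.
W = Q_C/COP_R = 5440/4.4680 = 1218 J.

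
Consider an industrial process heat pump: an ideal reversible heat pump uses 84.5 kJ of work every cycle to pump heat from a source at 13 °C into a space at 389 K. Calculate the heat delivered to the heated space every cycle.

T_C = 13 °C → 13 + 273.15 = 286.15 K.
For a reversible heat pump, COP_HP = T_H/(T_H − T_C) = 389.00/102.85 = 3.7822.
Q_H = COP_HP · W = 3.7822 × 84.5 = 319.6 kJ.

Q_H ≈ 319.6 kJ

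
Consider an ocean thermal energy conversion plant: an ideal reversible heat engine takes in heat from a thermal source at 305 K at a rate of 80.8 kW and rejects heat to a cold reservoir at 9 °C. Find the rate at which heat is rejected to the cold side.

Q̇_C ≈ 74.7 kW

T_C = 9 °C → 9 + 273.15 = 282.15 K.
For a reversible engine, η = 1 − T_C/T_H = 1 − 282.15/305.00 = 0.0749.
For a reversible cycle Q_C/Q_H = T_C/T_H, so Q_C = 80.8 × 282.15/305.00 = 74.7 kW.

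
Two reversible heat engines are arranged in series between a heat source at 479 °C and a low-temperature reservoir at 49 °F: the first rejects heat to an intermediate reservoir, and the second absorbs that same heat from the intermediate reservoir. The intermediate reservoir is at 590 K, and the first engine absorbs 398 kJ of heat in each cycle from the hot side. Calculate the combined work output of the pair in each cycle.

T_H = 479 °C → 479 + 273.15 = 752.15 K.
T_C = 49 °F → (49 − 32) × 5/9 = 9.44 °C = 282.59 K.
Two reversible stages in series are equivalent to a single Carnot engine between T_H and T_C, so η_total = 1 − T_C/T_H = 1 − 282.59/752.15 = 0.6243.
W_total = η_total · Q_H = 0.6243 × 398 = 248 kJ.

W_total ≈ 248 kJ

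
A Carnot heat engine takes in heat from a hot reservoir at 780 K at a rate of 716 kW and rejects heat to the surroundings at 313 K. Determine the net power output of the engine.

Ẇ ≈ 428.7 kW

Carnot efficiency: η = 1 − T_C/T_H = 1 − 313.00/780.00 = 0.5987.
W = η·Q_H = 0.5987 × 716 = 428.7 kW.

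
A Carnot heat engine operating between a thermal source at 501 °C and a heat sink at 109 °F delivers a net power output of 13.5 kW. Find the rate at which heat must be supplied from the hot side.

Q̇_H ≈ 22.8 kW

T_H = 501 °C → 501 + 273.15 = 774.15 K.
T_C = 109 °F → (109 − 32) × 5/9 = 42.78 °C = 315.93 K.
Carnot efficiency: η = 1 − T_C/T_H = 1 − 315.93/774.15 = 0.5919.
Q_H = W/η = 13.5/0.5919 = 22.8 kW.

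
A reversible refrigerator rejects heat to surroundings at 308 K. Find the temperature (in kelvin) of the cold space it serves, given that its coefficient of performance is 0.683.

COP_R = T_C/(T_H − T_C) ⇒ T_C = T_H·COP_R/(1 + COP_R) = 308.00 × 0.683/(1 + 0.683) = 125 K.

T_C ≈ 125 K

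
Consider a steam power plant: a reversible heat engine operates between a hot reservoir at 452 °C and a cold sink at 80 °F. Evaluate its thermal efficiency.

T_H = 452 °C → 452 + 273.15 = 725.15 K.
T_C = 80 °F → (80 − 32) × 5/9 = 26.67 °C = 299.82 K.
Carnot efficiency: η = 1 − T_C/T_H = 1 − 299.82/725.15 = 0.587.

η ≈ 0.587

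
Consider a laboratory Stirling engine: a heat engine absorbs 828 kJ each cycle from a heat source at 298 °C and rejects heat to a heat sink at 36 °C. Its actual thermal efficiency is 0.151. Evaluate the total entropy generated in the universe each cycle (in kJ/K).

T_H = 298 °C → 298 + 273.15 = 571.15 K.
T_C = 36 °C → 36 + 273.15 = 309.15 K.
W = η·Q_H = 0.151 × 828 = 125.0 kJ, so Q_C = Q_H − W = 703.0 kJ.
Entropy balance on the reservoirs: −Q_H/T_H = -1.450 kJ/K, +Q_C/T_C = 2.274 kJ/K.
ΔS_univ = −Q_H/T_H + Q_C/T_C = 0.8242 kJ/K (> 0, since η = 0.151 < η_Carnot = 0.459).

ΔS_univ ≈ 0.8242 kJ/K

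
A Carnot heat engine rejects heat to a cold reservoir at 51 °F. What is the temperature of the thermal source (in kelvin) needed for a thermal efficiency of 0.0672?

T_C = 51 °F → (51 − 32) × 5/9 = 10.56 °C = 283.71 K.
From η = 1 − T_C/T_H, solving for T_H gives T_H = T_C/(1 − η) = 283.71/(1 − 0.0672) = 304 K.

T_H ≈ 304 K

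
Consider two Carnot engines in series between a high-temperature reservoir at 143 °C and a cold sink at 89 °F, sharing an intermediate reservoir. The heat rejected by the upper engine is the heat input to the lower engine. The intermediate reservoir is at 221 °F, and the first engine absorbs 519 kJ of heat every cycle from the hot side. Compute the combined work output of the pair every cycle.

W_total ≈ 138.8 kJ

T_H = 143 °C → 143 + 273.15 = 416.15 K.
T_C = 89 °F → (89 − 32) × 5/9 = 31.67 °C = 304.82 K.
Two reversible stages in series are equivalent to a single Carnot engine between T_H and T_C, so η_total = 1 − T_C/T_H = 1 − 304.82/416.15 = 0.2675.
W_total = η_total · Q_H = 0.2675 × 519 = 138.8 kJ.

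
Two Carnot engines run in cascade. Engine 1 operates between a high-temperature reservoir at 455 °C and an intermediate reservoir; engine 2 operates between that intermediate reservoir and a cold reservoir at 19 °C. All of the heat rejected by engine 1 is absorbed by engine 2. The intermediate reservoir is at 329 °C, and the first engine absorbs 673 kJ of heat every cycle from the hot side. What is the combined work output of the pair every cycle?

W_total ≈ 403 kJ

T_H = 455 °C → 455 + 273.15 = 728.15 K.
T_C = 19 °C → 19 + 273.15 = 292.15 K.
Two reversible stages in series are equivalent to a single Carnot engine between T_H and T_C, so η_total = 1 − T_C/T_H = 1 − 292.15/728.15 = 0.5988.
W_total = η_total · Q_H = 0.5988 × 673 = 403 kJ.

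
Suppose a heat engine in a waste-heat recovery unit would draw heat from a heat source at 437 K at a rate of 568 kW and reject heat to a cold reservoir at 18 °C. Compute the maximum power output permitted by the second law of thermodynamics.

T_C = 18 °C → 18 + 273.15 = 291.15 K.
No engine can exceed the Carnot limit: η_max = 1 − T_C/T_H = 1 − 291.15/437.00 = 0.3338.
W_max = η_max · Q_H = 0.3338 × 568 = 189.6 kW.

Ẇ_max ≈ 189.6 kW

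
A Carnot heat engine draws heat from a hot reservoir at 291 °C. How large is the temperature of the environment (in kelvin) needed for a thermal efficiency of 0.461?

T_H = 291 °C → 291 + 273.15 = 564.15 K.
From η = 1 − T_C/T_H, T_C = T_H·(1 − η) = 564.15 × (1 − 0.461) = 304.1 K.

T_C ≈ 304.1 K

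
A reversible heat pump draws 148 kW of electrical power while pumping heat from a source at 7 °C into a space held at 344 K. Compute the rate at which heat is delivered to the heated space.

T_C = 7 °C → 7 + 273.15 = 280.15 K.
COP_HP = T_H/(T_H − T_C) = 344.00/63.85 = 5.3876.
Q_H = COP_HP · W = 5.3876 × 148 = 797 kW.

Q̇_H ≈ 797 kW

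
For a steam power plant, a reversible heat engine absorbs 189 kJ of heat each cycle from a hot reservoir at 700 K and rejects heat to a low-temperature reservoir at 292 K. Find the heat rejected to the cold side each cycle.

Q_C ≈ 78.8 kJ

For a reversible engine, η = 1 − T_C/T_H = 1 − 292.00/700.00 = 0.5829.
For a reversible cycle Q_C/Q_H = T_C/T_H, so Q_C = 189 × 292.00/700.00 = 78.8 kJ.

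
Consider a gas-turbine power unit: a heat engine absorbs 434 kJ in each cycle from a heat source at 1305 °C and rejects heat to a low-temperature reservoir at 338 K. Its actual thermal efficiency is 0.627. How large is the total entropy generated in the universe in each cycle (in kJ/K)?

ΔS_univ ≈ 0.204 kJ/K

T_H = 1305 °C → 1305 + 273.15 = 1578.15 K.
W = η·Q_H = 0.627 × 434 = 272.1 kJ, so Q_C = Q_H − W = 161.9 kJ.
The hot reservoir loses entropy Q_H/T_H = 434/1578.15 = 0.2750 kJ/K; the cold reservoir gains Q_C/T_C = 161.9/338.00 = 0.4789 kJ/K.
ΔS_univ = −Q_H/T_H + Q_C/T_C = 0.204 kJ/K (> 0, since η = 0.627 < η_Carnot = 0.786).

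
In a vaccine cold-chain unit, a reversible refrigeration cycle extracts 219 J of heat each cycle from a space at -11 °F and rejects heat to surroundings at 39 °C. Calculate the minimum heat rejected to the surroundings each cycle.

Q_H ≈ 274 J

T_H = 39 °C → 39 + 273.15 = 312.15 K.
T_C = -11 °F → (-11 − 32) × 5/9 = -23.89 °C = 249.26 K.
For a reversible cycle Q_H/Q_C = T_H/T_C, so Q_H = Q_C·T_H/T_C = 219 × 312.15/249.26 = 274 J.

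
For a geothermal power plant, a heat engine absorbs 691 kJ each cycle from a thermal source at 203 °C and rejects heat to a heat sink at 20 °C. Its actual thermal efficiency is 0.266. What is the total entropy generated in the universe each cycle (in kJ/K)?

ΔS_univ ≈ 0.279 kJ/K

T_H = 203 °C → 203 + 273.15 = 476.15 K.
T_C = 20 °C → 20 + 273.15 = 293.15 K.
W = η·Q_H = 0.266 × 691 = 183.8 kJ, so Q_C = Q_H − W = 507.2 kJ.
Reservoir entropy changes: ΔS_H = −Q_H/T_H = −691/476.15 = -1.451 kJ/K and ΔS_C = +Q_C/T_C = 507.2/293.15 = 1.730 kJ/K.
ΔS_univ = −Q_H/T_H + Q_C/T_C = 0.279 kJ/K (> 0, since η = 0.266 < η_Carnot = 0.384).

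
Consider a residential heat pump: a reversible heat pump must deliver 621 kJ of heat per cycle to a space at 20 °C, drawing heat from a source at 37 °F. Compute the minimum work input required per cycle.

W_in ≈ 36.48 kJ

T_H = 20 °C → 20 + 273.15 = 293.15 K.
T_C = 37 °F → (37 − 32) × 5/9 = 2.78 °C = 275.93 K.
COP_HP = T_H/(T_H − T_C) = 293.15/17.22 = 17.0216.
W = Q_H/COP_HP = 621/17.0216 = 36.48 kJ.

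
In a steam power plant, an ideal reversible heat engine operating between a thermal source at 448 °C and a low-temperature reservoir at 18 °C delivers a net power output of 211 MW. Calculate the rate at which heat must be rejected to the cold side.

Q̇_C ≈ 143 MW

T_H = 448 °C → 448 + 273.15 = 721.15 K.
T_C = 18 °C → 18 + 273.15 = 291.15 K.
Carnot efficiency: η = 1 − T_C/T_H = 1 − 291.15/721.15 = 0.5963.
Since Q_C/Q_H = T_C/T_H and Q_H = W/η, Q_C = W·T_C/(T_H − T_C) = 211 × 291.15/430.00 = 143 MW.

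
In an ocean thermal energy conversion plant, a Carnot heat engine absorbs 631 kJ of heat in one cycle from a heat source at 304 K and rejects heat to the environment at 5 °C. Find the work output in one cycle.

T_C = 5 °C → 5 + 273.15 = 278.15 K.
The Carnot efficiency is η = 1 − T_C/T_H = 1 − 278.15/304.00 = 0.0850.
W = η·Q_H = 0.0850 × 631 = 53.7 kJ.

W ≈ 53.7 kJ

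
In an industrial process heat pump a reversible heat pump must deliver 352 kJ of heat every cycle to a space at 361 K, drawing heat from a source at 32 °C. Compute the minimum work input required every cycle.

T_C = 32 °C → 32 + 273.15 = 305.15 K.
The Carnot heat-pump COP is COP_HP = T_H/(T_H − T_C) = 361.00/55.85 = 6.4637.
W = Q_H/COP_HP = 352/6.4637 = 54.5 kJ.

W_in ≈ 54.5 kJ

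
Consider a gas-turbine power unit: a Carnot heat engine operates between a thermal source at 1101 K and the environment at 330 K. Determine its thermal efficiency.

η ≈ 0.700

η_rev = 1 − T_C/T_H = 1 − 330.00/1101.00 = 0.700.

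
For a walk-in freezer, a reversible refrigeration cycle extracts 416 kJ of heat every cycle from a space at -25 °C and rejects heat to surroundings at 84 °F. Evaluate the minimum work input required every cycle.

W_in ≈ 90.3 kJ

T_H = 84 °F → (84 − 32) × 5/9 = 28.89 °C = 302.04 K.
T_C = -25 °C → -25 + 273.15 = 248.15 K.
COP_R = T_C/(T_H − T_C) = 248.15/53.89 = 4.6048.
W = Q_C/COP_R = 416/4.6048 = 90.3 kJ.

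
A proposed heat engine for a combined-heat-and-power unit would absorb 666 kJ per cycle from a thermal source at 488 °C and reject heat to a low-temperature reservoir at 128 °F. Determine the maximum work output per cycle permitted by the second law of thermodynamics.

W_max ≈ 380 kJ

T_H = 488 °C → 488 + 273.15 = 761.15 K.
T_C = 128 °F → (128 − 32) × 5/9 = 53.33 °C = 326.48 K.
No engine can exceed the Carnot limit: η_max = 1 − T_C/T_H = 1 − 326.48/761.15 = 0.5711.
W_max = η_max · Q_H = 0.5711 × 666 = 380 kJ.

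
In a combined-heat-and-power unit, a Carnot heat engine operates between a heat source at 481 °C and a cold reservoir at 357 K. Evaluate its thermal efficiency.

T_H = 481 °C → 481 + 273.15 = 754.15 K.
The Carnot efficiency is η = 1 − T_C/T_H = 1 − 357.00/754.15 = 0.5266.

η ≈ 0.5266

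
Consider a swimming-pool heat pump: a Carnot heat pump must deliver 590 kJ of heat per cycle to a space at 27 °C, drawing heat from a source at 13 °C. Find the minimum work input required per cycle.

W_in ≈ 27.5 kJ

T_H = 27 °C → 27 + 273.15 = 300.15 K.
T_C = 13 °C → 13 + 273.15 = 286.15 K.
COP_HP = T_H/(T_H − T_C) = 300.15/14.00 = 21.4393.
W = Q_H/COP_HP = 590/21.4393 = 27.5 kJ.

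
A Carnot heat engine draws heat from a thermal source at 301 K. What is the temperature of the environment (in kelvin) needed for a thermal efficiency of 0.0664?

From η = 1 − T_C/T_H, T_C = T_H·(1 − η) = 301.00 × (1 − 0.0664) = 281.0 K.

T_C ≈ 281.0 K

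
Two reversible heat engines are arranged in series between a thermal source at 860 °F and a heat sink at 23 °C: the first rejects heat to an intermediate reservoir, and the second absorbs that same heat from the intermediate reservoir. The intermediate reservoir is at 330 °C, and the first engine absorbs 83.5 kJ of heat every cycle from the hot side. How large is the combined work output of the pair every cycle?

T_H = 860 °F → (860 − 32) × 5/9 = 460.00 °C = 733.15 K.
T_C = 23 °C → 23 + 273.15 = 296.15 K.
Two reversible stages in series are equivalent to a single Carnot engine between T_H and T_C, so η_total = 1 − T_C/T_H = 1 − 296.15/733.15 = 0.5961.
W_total = η_total · Q_H = 0.5961 × 83.5 = 49.8 kJ.

W_total ≈ 49.8 kJ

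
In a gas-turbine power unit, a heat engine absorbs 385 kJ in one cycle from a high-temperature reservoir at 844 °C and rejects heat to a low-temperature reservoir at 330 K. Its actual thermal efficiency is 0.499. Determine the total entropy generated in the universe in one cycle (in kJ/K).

T_H = 844 °C → 844 + 273.15 = 1117.15 K.
W = η·Q_H = 0.499 × 385 = 192.1 kJ, so Q_C = Q_H − W = 192.9 kJ.
Reservoir entropy changes: ΔS_H = −Q_H/T_H = −385/1117.15 = -0.3446 kJ/K and ΔS_C = +Q_C/T_C = 192.9/330.00 = 0.5845 kJ/K.
ΔS_univ = −Q_H/T_H + Q_C/T_C = 0.2399 kJ/K (> 0, since η = 0.499 < η_Carnot = 0.705).

ΔS_univ ≈ 0.2399 kJ/K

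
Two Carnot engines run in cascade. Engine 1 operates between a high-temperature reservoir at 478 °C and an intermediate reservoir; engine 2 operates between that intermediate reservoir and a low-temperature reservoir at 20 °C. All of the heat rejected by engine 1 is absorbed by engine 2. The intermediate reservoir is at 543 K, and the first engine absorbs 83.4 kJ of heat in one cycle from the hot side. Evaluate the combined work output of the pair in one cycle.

W_total ≈ 50.9 kJ

T_H = 478 °C → 478 + 273.15 = 751.15 K.
T_C = 20 °C → 20 + 273.15 = 293.15 K.
Two reversible stages in series are equivalent to a single Carnot engine between T_H and T_C, so η_total = 1 − T_C/T_H = 1 − 293.15/751.15 = 0.6097.
W_total = η_total · Q_H = 0.6097 × 83.4 = 50.9 kJ.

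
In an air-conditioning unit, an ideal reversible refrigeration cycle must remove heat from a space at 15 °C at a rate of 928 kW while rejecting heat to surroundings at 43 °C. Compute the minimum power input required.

T_H = 43 °C → 43 + 273.15 = 316.15 K.
T_C = 15 °C → 15 + 273.15 = 288.15 K.
For a reversible refrigerator, COP_R = T_C/(T_H − T_C) = 288.15/28.00 = 10.2911.
W = Q_C/COP_R = 928/10.2911 = 90.18 kW.

Ẇ_in ≈ 90.18 kW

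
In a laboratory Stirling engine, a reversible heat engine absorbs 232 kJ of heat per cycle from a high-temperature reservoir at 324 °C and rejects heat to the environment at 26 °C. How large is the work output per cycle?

W ≈ 115.8 kJ

T_H = 324 °C → 324 + 273.15 = 597.15 K.
T_C = 26 °C → 26 + 273.15 = 299.15 K.
For a reversible engine, η = 1 − T_C/T_H = 1 − 299.15/597.15 = 0.4990.
W = η·Q_H = 0.4990 × 232 = 115.8 kJ.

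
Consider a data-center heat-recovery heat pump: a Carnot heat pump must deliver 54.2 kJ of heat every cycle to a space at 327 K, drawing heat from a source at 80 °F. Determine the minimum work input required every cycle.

W_in ≈ 4.506 kJ

T_C = 80 °F → (80 − 32) × 5/9 = 26.67 °C = 299.82 K.
For a reversible heat pump, COP_HP = T_H/(T_H − T_C) = 327.00/27.18 = 12.0294.
W = Q_H/COP_HP = 54.2/12.0294 = 4.506 kJ.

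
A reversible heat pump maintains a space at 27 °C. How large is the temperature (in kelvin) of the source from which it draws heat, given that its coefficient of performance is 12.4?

T_H = 27 °C → 27 + 273.15 = 300.15 K.
COP_HP = T_H/(T_H − T_C) ⇒ T_C = T_H·(COP_HP − 1)/COP_HP = 300.15 × (12.4 − 1)/12.4 = 276 K.

T_C ≈ 276 K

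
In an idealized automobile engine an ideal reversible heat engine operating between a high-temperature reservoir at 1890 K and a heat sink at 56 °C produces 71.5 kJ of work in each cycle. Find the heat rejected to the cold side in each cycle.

T_C = 56 °C → 56 + 273.15 = 329.15 K.
Carnot efficiency: η = 1 − T_C/T_H = 1 − 329.15/1890.00 = 0.8258.
Since Q_C/Q_H = T_C/T_H and Q_H = W/η, Q_C = W·T_C/(T_H − T_C) = 71.5 × 329.15/1560.85 = 15.1 kJ.

Q_C ≈ 15.1 kJ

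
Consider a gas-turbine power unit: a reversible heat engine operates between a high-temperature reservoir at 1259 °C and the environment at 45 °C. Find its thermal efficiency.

η ≈ 0.792

T_H = 1259 °C → 1259 + 273.15 = 1532.15 K.
T_C = 45 °C → 45 + 273.15 = 318.15 K.
The Carnot efficiency is η = 1 − T_C/T_H = 1 − 318.15/1532.15 = 0.792.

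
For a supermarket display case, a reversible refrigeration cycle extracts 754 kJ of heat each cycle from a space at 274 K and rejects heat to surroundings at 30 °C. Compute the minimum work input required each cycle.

W_in ≈ 80.2 kJ

T_H = 30 °C → 30 + 273.15 = 303.15 K.
COP_R = T_C/(T_H − T_C) = 274.00/29.15 = 9.3997.
W = Q_C/COP_R = 754/9.3997 = 80.2 kJ.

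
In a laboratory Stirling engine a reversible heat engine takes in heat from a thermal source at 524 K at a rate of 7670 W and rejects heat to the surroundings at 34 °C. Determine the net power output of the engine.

Ẇ ≈ 3170 W

T_C = 34 °C → 34 + 273.15 = 307.15 K.
η_rev = 1 − T_C/T_H = 1 − 307.15/524.00 = 0.4138.
W = η·Q_H = 0.4138 × 7670 = 3170 W.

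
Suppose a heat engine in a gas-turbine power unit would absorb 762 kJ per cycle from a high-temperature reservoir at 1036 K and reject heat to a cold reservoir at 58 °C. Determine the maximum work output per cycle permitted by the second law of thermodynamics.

T_C = 58 °C → 58 + 273.15 = 331.15 K.
By the Carnot theorem, η_max = 1 − T_C/T_H = 1 − 331.15/1036.00 = 0.6804.
W_max = η_max · Q_H = 0.6804 × 762 = 518 kJ.

W_max ≈ 518 kJ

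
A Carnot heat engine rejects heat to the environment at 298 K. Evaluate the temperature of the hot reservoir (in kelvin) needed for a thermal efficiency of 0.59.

From η = 1 − T_C/T_H, solving for T_H gives T_H = T_C/(1 − η) = 298.00/(1 − 0.59) = 727 K.

T_H ≈ 727 K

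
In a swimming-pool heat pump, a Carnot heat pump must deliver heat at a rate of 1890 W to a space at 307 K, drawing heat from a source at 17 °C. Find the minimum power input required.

Ẇ_in ≈ 103.7 W

T_C = 17 °C → 17 + 273.15 = 290.15 K.
Reversible heating COP: COP_HP = T_H/(T_H − T_C) = 307.00/16.85 = 18.2196.
W = Q_H/COP_HP = 1890/18.2196 = 103.7 W.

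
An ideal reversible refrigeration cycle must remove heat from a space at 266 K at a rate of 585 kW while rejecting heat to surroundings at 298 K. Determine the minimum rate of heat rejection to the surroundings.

Q̇_H ≈ 655.4 kW

For a reversible cycle Q_H/Q_C = T_H/T_C, so Q_H = Q_C·T_H/T_C = 585 × 298.00/266.00 = 655.4 kW.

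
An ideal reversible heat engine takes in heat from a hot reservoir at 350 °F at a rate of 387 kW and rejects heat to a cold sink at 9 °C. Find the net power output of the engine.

Ẇ ≈ 144 kW

T_H = 350 °F → (350 − 32) × 5/9 = 176.67 °C = 449.82 K.
T_C = 9 °C → 9 + 273.15 = 282.15 K.
Carnot efficiency: η = 1 − T_C/T_H = 1 − 282.15/449.82 = 0.3727.
W = η·Q_H = 0.3727 × 387 = 144 kW.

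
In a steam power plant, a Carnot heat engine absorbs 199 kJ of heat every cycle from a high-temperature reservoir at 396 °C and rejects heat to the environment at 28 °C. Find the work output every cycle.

W ≈ 109 kJ

T_H = 396 °C → 396 + 273.15 = 669.15 K.
T_C = 28 °C → 28 + 273.15 = 301.15 K.
η_rev = 1 − T_C/T_H = 1 − 301.15/669.15 = 0.5500.
W = η·Q_H = 0.5500 × 199 = 109 kJ.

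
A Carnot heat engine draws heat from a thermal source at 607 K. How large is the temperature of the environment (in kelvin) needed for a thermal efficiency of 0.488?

From η = 1 − T_C/T_H, T_C = T_H·(1 − η) = 607.00 × (1 − 0.488) = 310.8 K.

T_C ≈ 310.8 K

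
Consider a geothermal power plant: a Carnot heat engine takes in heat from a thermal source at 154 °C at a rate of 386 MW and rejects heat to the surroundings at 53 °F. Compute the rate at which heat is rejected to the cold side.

Q̇_C ≈ 257 MW

T_H = 154 °C → 154 + 273.15 = 427.15 K.
T_C = 53 °F → (53 − 32) × 5/9 = 11.67 °C = 284.82 K.
Since the cycle is reversible, η = 1 − T_C/T_H = 1 − 284.82/427.15 = 0.3332.
For a reversible cycle Q_C/Q_H = T_C/T_H, so Q_C = 386 × 284.82/427.15 = 257 MW.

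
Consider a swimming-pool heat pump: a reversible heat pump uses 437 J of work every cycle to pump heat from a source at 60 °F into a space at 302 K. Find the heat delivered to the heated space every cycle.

Q_H ≈ 9930 J

T_C = 60 °F → (60 − 32) × 5/9 = 15.56 °C = 288.71 K.
COP_HP = T_H/(T_H − T_C) = 302.00/13.29 = 22.7163.
Q_H = COP_HP · W = 22.7163 × 437 = 9930 J.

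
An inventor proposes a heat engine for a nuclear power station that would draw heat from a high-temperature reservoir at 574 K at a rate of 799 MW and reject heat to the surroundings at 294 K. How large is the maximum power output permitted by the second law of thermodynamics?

Ẇ_max ≈ 389.8 MW

The second-law ceiling is the Carnot efficiency, η_max = 1 − T_C/T_H = 1 − 294.00/574.00 = 0.4878.
W_max = η_max · Q_H = 0.4878 × 799 = 389.8 MW.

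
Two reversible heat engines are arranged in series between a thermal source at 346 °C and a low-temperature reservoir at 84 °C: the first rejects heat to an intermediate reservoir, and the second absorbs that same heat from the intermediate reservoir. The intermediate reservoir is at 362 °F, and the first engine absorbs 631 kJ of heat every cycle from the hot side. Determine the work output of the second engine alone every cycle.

W₂ ≈ 101.2 kJ

T_H = 346 °C → 346 + 273.15 = 619.15 K.
T_C = 84 °C → 84 + 273.15 = 357.15 K.
T_m = 362 °F → (362 − 32) × 5/9 = 183.33 °C = 456.48 K.
Heat entering the second stage: Q_m = Q_H·(T_m/T_H) = 631 × 456.48/619.15 = 465.2 kJ.
Second-stage efficiency η₂ = 1 − T_C/T_m = 1 − 357.15/456.48 = 0.2176, so W₂ = η₂·Q_m = 101.2 kJ.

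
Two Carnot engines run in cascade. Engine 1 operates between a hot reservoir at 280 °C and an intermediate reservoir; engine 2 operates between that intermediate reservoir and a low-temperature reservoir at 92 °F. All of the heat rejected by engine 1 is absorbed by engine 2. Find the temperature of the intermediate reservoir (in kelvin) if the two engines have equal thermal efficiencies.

T_H = 280 °C → 280 + 273.15 = 553.15 K.
T_C = 92 °F → (92 − 32) × 5/9 = 33.33 °C = 306.48 K.
Equal efficiencies require 1 − T_m/T_H = 1 − T_C/T_m, i.e. T_m/T_H = T_C/T_m, so T_m = √(T_H·T_C) = √(553.15 × 306.48) = 412 K.

T_m ≈ 412 K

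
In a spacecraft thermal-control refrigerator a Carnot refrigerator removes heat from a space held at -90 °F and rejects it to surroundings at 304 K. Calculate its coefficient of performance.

T_C = -90 °F → (-90 − 32) × 5/9 = -67.78 °C = 205.37 K.
COP_R = T_C/(T_H − T_C) = 205.37/(304.00 − 205.37) = 2.082.

COP_R ≈ 2.082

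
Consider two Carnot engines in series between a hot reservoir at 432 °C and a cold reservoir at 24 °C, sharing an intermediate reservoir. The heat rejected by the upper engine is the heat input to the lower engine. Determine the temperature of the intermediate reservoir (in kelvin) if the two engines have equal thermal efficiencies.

T_H = 432 °C → 432 + 273.15 = 705.15 K.
T_C = 24 °C → 24 + 273.15 = 297.15 K.
Equal efficiencies require 1 − T_m/T_H = 1 − T_C/T_m, i.e. T_m/T_H = T_C/T_m, so T_m = √(T_H·T_C) = √(705.15 × 297.15) = 458 K.

T_m ≈ 458 K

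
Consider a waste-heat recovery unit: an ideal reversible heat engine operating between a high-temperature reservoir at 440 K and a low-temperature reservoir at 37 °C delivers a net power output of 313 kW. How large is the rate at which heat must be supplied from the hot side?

Q̇_H ≈ 1060 kW

T_C = 37 °C → 37 + 273.15 = 310.15 K.
Since the cycle is reversible, η = 1 − T_C/T_H = 1 − 310.15/440.00 = 0.2951.
Q_H = W/η = 313/0.2951 = 1060 kW.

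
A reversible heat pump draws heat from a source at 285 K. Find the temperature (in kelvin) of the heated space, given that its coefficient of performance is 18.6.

COP_HP = T_H/(T_H − T_C) ⇒ T_H = T_C·COP_HP/(COP_HP − 1) = 285.00 × 18.6/(18.6 − 1) = 301 K.

T_H ≈ 301 K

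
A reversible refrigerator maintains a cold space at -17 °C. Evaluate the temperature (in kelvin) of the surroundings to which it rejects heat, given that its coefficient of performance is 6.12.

T_C = -17 °C → -17 + 273.15 = 256.15 K.
COP_R = T_C/(T_H − T_C) ⇒ T_H = T_C·(1 + 1/COP_R) = 256.15 × (1 + 1/6.12) = 298.0 K.

T_H ≈ 298.0 K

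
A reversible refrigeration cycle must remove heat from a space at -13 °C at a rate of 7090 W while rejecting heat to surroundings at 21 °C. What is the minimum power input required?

Ẇ_in ≈ 927 W

T_H = 21 °C → 21 + 273.15 = 294.15 K.
T_C = -13 °C → -13 + 273.15 = 260.15 K.
COP_R = T_C/(T_H − T_C) = 260.15/34.00 = 7.6515.
W = Q_C/COP_R = 7090/7.6515 = 927 W.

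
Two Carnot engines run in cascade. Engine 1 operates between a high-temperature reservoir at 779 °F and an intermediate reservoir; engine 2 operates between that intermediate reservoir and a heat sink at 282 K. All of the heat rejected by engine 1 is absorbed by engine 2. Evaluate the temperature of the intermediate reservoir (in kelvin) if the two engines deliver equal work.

T_m ≈ 485 K

T_H = 779 °F → (779 − 32) × 5/9 = 415.00 °C = 688.15 K.
For reversible stages Q_m = Q_H·(T_m/T_H). Setting W₁ = Q_H(1 − T_m/T_H) equal to W₂ = Q_m(1 − T_C/T_m) = Q_H·(T_m − T_C)/T_H gives T_H − T_m = T_m − T_C, so T_m = (T_H + T_C)/2 = (688.15 + 282.00)/2 = 485 K.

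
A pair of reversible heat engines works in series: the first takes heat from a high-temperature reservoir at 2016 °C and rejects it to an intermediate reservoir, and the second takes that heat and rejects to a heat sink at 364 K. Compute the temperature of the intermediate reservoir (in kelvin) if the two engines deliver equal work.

T_H = 2016 °C → 2016 + 273.15 = 2289.15 K.
For reversible stages Q_m = Q_H·(T_m/T_H). Setting W₁ = Q_H(1 − T_m/T_H) equal to W₂ = Q_m(1 − T_C/T_m) = Q_H·(T_m − T_C)/T_H gives T_H − T_m = T_m − T_C, so T_m = (T_H + T_C)/2 = (2289.15 + 364.00)/2 = 1330 K.

T_m ≈ 1330 K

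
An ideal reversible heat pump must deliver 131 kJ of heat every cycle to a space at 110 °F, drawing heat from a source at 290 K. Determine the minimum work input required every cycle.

T_H = 110 °F → (110 − 32) × 5/9 = 43.33 °C = 316.48 K.
COP_HP = T_H/(T_H − T_C) = 316.48/26.48 = 11.9503.
W = Q_H/COP_HP = 131/11.9503 = 11.0 kJ.

W_in ≈ 11.0 kJ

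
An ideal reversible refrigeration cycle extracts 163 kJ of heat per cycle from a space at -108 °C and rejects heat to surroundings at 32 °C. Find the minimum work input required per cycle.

W_in ≈ 138 kJ

T_H = 32 °C → 32 + 273.15 = 305.15 K.
T_C = -108 °C → -108 + 273.15 = 165.15 K.
The reversible coefficient of performance is COP_R = T_C/(T_H − T_C) = 165.15/140.00 = 1.1796.
W = Q_C/COP_R = 163/1.1796 = 138 kJ.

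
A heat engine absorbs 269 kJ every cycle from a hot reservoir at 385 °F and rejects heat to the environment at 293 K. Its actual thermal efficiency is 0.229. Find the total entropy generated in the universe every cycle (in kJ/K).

T_H = 385 °F → (385 − 32) × 5/9 = 196.11 °C = 469.26 K.
W = η·Q_H = 0.229 × 269 = 61.60 kJ, so Q_C = Q_H − W = 207.4 kJ.
Entropy balance on the reservoirs: −Q_H/T_H = -0.5732 kJ/K, +Q_C/T_C = 0.7078 kJ/K.
ΔS_univ = −Q_H/T_H + Q_C/T_C = 0.135 kJ/K (> 0, since η = 0.229 < η_Carnot = 0.376).

ΔS_univ ≈ 0.135 kJ/K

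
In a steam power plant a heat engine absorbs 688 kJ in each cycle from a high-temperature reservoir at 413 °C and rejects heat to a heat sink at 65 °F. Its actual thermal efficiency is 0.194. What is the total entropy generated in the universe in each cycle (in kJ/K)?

ΔS_univ ≈ 0.8997 kJ/K

T_H = 413 °C → 413 + 273.15 = 686.15 K.
T_C = 65 °F → (65 − 32) × 5/9 = 18.33 °C = 291.48 K.
W = η·Q_H = 0.194 × 688 = 133.5 kJ, so Q_C = Q_H − W = 554.5 kJ.
Reservoir entropy changes: ΔS_H = −Q_H/T_H = −688/686.15 = -1.003 kJ/K and ΔS_C = +Q_C/T_C = 554.5/291.48 = 1.902 kJ/K.
ΔS_univ = −Q_H/T_H + Q_C/T_C = 0.8997 kJ/K (> 0, since η = 0.194 < η_Carnot = 0.575).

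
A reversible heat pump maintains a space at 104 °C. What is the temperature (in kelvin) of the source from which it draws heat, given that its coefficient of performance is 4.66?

T_C ≈ 296 K

T_H = 104 °C → 104 + 273.15 = 377.15 K.
COP_HP = T_H/(T_H − T_C) ⇒ T_C = T_H·(COP_HP − 1)/COP_HP = 377.15 × (4.66 − 1)/4.66 = 296 K.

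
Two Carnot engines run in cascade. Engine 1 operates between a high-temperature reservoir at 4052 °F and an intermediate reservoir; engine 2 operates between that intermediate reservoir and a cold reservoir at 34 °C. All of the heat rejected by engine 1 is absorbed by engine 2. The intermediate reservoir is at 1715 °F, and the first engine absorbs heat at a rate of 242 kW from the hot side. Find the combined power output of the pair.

Ẇ_total ≈ 212.3 kW

T_H = 4052 °F → (4052 − 32) × 5/9 = 2233.33 °C = 2506.48 K.
T_C = 34 °C → 34 + 273.15 = 307.15 K.
Two reversible stages in series are equivalent to a single Carnot engine between T_H and T_C, so η_total = 1 − T_C/T_H = 1 − 307.15/2506.48 = 0.8775.
W_total = η_total · Q_H = 0.8775 × 242 = 212.3 kW.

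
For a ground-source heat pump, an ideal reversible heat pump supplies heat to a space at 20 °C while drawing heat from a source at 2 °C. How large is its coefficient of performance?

T_H = 20 °C → 20 + 273.15 = 293.15 K.
T_C = 2 °C → 2 + 273.15 = 275.15 K.
For a reversible heat pump, COP_HP = T_H/(T_H − T_C) = 293.15/(293.15 − 275.15) = 16.3.

COP_HP ≈ 16.3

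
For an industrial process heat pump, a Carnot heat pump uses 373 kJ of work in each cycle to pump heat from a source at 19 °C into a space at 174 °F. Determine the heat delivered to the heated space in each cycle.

T_H = 174 °F → (174 − 32) × 5/9 = 78.89 °C = 352.04 K.
T_C = 19 °C → 19 + 273.15 = 292.15 K.
For a reversible heat pump, COP_HP = T_H/(T_H − T_C) = 352.04/59.89 = 5.8782.
Q_H = COP_HP · W = 5.8782 × 373 = 2190 kJ.

Q_H ≈ 2190 kJ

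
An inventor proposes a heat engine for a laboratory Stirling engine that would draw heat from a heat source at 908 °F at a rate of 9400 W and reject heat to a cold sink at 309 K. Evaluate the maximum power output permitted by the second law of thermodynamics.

Ẇ_max ≈ 5577 W

T_H = 908 °F → (908 − 32) × 5/9 = 486.67 °C = 759.82 K.
The second-law ceiling is the Carnot efficiency, η_max = 1 − T_C/T_H = 1 − 309.00/759.82 = 0.5933.
W_max = η_max · Q_H = 0.5933 × 9400 = 5577 W.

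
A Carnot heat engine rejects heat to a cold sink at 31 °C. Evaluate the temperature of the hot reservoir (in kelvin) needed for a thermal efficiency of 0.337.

T_C = 31 °C → 31 + 273.15 = 304.15 K.
From η = 1 − T_C/T_H, solving for T_H gives T_H = T_C/(1 − η) = 304.15/(1 − 0.337) = 458.7 K.

T_H ≈ 458.7 K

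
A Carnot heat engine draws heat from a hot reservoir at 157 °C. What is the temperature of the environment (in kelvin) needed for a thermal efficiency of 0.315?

T_C ≈ 295 K

T_H = 157 °C → 157 + 273.15 = 430.15 K.
From η = 1 − T_C/T_H, T_C = T_H·(1 − η) = 430.15 × (1 − 0.315) = 295 K.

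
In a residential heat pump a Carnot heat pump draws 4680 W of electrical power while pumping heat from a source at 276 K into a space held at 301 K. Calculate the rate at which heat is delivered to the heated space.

For a reversible heat pump, COP_HP = T_H/(T_H − T_C) = 301.00/25.00 = 12.0400.
Q_H = COP_HP · W = 12.0400 × 4680 = 56300 W.

Q̇_H ≈ 56300 W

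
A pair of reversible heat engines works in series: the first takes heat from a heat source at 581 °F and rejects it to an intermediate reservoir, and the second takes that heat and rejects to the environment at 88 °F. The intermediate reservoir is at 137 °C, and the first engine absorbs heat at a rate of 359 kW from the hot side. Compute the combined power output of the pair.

T_H = 581 °F → (581 − 32) × 5/9 = 305.00 °C = 578.15 K.
T_C = 88 °F → (88 − 32) × 5/9 = 31.11 °C = 304.26 K.
Two reversible stages in series are equivalent to a single Carnot engine between T_H and T_C, so η_total = 1 − T_C/T_H = 1 − 304.26/578.15 = 0.4737.
W_total = η_total · Q_H = 0.4737 × 359 = 170 kW.

Ẇ_total ≈ 170 kW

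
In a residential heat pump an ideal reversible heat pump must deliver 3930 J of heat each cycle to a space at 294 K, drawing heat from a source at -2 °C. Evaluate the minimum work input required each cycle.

T_C = -2 °C → -2 + 273.15 = 271.15 K.
The Carnot heat-pump COP is COP_HP = T_H/(T_H − T_C) = 294.00/22.85 = 12.8665.
W = Q_H/COP_HP = 3930/12.8665 = 305 J.

W_in ≈ 305 J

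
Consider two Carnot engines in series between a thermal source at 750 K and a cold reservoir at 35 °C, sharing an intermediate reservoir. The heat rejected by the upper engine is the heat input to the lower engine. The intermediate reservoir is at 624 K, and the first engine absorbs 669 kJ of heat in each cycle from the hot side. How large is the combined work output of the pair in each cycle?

W_total ≈ 394.1 kJ

T_C = 35 °C → 35 + 273.15 = 308.15 K.
Two reversible stages in series are equivalent to a single Carnot engine between T_H and T_C, so η_total = 1 − T_C/T_H = 1 − 308.15/750.00 = 0.5891.
W_total = η_total · Q_H = 0.5891 × 669 = 394.1 kJ.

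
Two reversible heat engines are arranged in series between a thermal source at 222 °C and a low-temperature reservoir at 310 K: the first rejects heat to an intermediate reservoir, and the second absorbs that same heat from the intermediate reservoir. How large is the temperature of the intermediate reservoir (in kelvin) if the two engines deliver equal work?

T_m ≈ 403 K

T_H = 222 °C → 222 + 273.15 = 495.15 K.
For reversible stages Q_m = Q_H·(T_m/T_H). Setting W₁ = Q_H(1 − T_m/T_H) equal to W₂ = Q_m(1 − T_C/T_m) = Q_H·(T_m − T_C)/T_H gives T_H − T_m = T_m − T_C, so T_m = (T_H + T_C)/2 = (495.15 + 310.00)/2 = 403 K.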